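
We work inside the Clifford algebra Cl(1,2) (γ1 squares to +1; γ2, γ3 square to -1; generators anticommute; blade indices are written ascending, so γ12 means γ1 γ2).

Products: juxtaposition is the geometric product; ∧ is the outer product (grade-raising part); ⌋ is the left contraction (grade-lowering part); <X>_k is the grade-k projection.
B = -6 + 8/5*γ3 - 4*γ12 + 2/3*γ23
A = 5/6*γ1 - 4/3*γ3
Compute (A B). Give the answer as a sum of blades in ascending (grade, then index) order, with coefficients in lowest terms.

step 1: 32/15 - 5*γ1 - 38/9*γ2 + 8*γ3 + 4/3*γ13 + 53/9*γ123
Answer: 32/15 - 5*γ1 - 38/9*γ2 + 8*γ3 + 4/3*γ13 + 53/9*γ123


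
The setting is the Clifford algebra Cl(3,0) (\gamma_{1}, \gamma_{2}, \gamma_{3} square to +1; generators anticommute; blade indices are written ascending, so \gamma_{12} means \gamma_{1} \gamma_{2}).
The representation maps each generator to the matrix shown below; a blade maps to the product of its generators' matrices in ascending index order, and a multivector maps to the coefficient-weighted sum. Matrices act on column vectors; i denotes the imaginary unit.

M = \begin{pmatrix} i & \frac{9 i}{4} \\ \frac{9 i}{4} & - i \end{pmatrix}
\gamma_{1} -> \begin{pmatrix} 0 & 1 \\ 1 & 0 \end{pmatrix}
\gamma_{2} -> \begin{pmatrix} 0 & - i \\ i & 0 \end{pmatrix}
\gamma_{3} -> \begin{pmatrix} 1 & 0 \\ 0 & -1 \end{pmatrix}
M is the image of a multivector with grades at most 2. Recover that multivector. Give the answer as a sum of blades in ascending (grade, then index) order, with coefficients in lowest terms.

Method: 1, rho(\gamma_{1}), rho(\gamma_{2}), rho(\gamma_{3}) form a trace-orthogonal basis of the 2x2 complex matrices (tr(X Y) = 2 if X = Y, else 0), so M = m0*1 + m1*rho(\gamma_{1}) + m2*rho(\gamma_{2}) + m3*rho(\gamma_{3}) with m0 = tr(M)/2 = 0, m1 = tr(M rho(\gamma_{1}))/2 = \frac{9 i}{4}, m2 = tr(M rho(\gamma_{2}))/2 = 0, m3 = tr(M rho(\gamma_{3}))/2 = i.
Multiplying table entries, the bivector images are rho(\gamma_{12}) = i*rho(\gamma_{3}), rho(\gamma_{13}) = -i*rho(\gamma_{2}), rho(\gamma_{23}) = i*rho(\gamma_{1}); with real blade coefficients the real parts of m0..m3 are the coefficients of 1, \gamma_{1}, \gamma_{2}, \gamma_{3} and the imaginary parts give the bivectors (\gamma_{23}: Im m1, \gamma_{13}: -Im m2, \gamma_{12}: Im m3).
Answer: \gamma_{12} + \frac{9}{4} \gamma_{23}


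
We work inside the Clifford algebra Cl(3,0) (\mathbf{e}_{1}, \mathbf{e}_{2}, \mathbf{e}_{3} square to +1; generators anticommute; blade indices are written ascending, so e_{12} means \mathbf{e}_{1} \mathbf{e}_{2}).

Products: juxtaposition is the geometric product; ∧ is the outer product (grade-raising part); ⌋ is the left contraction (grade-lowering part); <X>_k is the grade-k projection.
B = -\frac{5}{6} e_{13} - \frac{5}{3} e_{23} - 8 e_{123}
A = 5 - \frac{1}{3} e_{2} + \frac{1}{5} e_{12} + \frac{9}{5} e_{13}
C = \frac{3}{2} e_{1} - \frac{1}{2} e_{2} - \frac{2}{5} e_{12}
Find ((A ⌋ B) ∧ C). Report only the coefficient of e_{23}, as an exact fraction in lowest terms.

step 1: \frac{3}{2} - \frac{72}{5} e_{2} + \frac{97}{45} e_{3} - \frac{41}{6} e_{13} - \frac{25}{3} e_{23} - 40 e_{123}
step 2: \frac{9}{4} e_{1} - \frac{3}{4} e_{2} + 21 e_{12} - \frac{97}{30} e_{13} + \frac{97}{90} e_{23} - \frac{15101}{900} e_{123}
Answer: \frac{97}{90}


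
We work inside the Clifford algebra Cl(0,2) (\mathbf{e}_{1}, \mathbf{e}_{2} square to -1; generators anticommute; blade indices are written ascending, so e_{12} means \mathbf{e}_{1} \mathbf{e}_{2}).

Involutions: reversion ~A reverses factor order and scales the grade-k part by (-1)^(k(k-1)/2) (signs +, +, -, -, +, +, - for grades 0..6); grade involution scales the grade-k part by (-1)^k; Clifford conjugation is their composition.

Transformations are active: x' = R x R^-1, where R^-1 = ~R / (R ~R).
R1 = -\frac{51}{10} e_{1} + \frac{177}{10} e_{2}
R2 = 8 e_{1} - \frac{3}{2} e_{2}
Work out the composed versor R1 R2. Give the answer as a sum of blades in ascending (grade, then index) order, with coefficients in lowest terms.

Distribute over the terms of R1 (each basis-blade product reordered to ascending indices, repeated generators contracted through their squares):
(-\frac{51}{10} e_{1}) R2 = \frac{204}{5} + \frac{153}{20} e_{12}
(\frac{177}{10} e_{2}) R2 = \frac{531}{20} - \frac{708}{5} e_{12}
Summing the partial products and collecting blades:
Answer: \frac{1347}{20} - \frac{2679}{20} e_{12}


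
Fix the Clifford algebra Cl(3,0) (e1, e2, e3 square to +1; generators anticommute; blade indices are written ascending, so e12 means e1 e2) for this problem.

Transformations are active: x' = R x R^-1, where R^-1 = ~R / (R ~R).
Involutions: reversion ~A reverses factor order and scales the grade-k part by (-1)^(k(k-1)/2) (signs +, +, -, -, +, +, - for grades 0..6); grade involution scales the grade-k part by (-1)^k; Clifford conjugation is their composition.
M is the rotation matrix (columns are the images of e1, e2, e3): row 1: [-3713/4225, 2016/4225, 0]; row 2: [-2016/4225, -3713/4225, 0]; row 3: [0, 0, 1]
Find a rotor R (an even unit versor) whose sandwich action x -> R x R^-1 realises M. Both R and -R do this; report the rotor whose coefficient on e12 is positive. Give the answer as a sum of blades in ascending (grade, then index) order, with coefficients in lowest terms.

Method: write R = a + b12*e12 + b13*e13 + b23*e23 with a^2 + b12^2 + b13^2 + b23^2 = 1 (so R^-1 = ~R). Expanding the columns R e_j ~R gives tr M = 4a^2 - 1 and, from the antisymmetric part, M21 - M12 = -4a*b12, M13 - M31 = 4a*b13, M32 - M23 = -4a*b23.
Here tr M = -3201/4225, so a^2 = (1 + tr M)/4 = 256/4225 and a = ±16/65. Taking a = 16/65: M21 - M12 = -4032/4225, M13 - M31 = 0, M32 - M23 = 0, giving b12 = 63/65, b13 = 0, b23 = 0, i.e. R = 16/65 + 63/65*e12.
Its e12 coefficient is already positive.
Answer: 16/65 + 63/65*e12. Note: both R and -R realise this M (trace -3201/4225); the covering map identifies them, and the e12-coefficient sign is the tie-breaker.


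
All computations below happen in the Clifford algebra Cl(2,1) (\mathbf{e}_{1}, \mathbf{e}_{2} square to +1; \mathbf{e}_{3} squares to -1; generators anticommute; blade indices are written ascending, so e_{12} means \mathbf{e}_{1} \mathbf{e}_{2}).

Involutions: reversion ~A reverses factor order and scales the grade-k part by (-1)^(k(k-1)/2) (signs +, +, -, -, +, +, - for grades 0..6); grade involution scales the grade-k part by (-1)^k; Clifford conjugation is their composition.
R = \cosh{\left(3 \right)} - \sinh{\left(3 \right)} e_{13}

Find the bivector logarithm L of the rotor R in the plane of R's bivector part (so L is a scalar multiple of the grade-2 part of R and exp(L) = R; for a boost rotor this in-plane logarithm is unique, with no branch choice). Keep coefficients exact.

The scalar part of R is \cosh{\left(3 \right)}, so cosh pins the rapidity up to sign — the sign comes from the bivector part; dividing that part by sinh of the rapidity yields the plane, and the in-plane L = rapidity * plane is unique because the two sign choices cancel.
Concretely: cosh(rapidity) = \cosh{\left(3 \right)} gives rapidity = ±3, and since rapidity/sinh(rapidity) is even the sign is immaterial: L = (rapidity/sinh(rapidity)) * <R>_2 = (\frac{3}{\sinh{\left(3 \right)}}) * <R>_2.
Answer: -3 e_{13}


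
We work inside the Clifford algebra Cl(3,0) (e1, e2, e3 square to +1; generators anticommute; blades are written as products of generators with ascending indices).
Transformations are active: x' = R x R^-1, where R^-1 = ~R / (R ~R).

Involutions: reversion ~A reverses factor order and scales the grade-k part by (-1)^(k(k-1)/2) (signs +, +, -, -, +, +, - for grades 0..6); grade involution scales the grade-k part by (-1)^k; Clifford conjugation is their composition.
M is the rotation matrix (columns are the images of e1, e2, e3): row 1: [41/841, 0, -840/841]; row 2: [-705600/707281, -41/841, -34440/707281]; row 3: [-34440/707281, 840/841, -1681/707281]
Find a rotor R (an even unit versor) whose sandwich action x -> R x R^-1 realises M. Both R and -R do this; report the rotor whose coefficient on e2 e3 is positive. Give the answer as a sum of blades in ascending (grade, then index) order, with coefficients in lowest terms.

Method: write R = a + b12*e1 e2 + b13*e1 e3 + b23*e2 e3 with a^2 + b12^2 + b13^2 + b23^2 = 1 (so R^-1 = ~R). Expanding the columns R e_j ~R gives tr M = 4a^2 - 1 and, from the antisymmetric part, M21 - M12 = -4a*b12, M13 - M31 = 4a*b13, M32 - M23 = -4a*b23.
Here tr M = -1681/707281, so a^2 = (1 + tr M)/4 = 176400/707281 and a = ±420/841. Taking a = 420/841: M21 - M12 = -705600/707281, M13 - M31 = -672000/707281, M32 - M23 = 740880/707281, giving b12 = 420/841, b13 = -400/841, b23 = -441/841, i.e. R = 420/841 + 420/841*e1 e2 - 400/841*e1 e3 - 441/841*e2 e3.
Its e2 e3 coefficient is negative, so report the other preimage -R.
Answer: -420/841 - 420/841*e1 e2 + 400/841*e1 e3 + 441/841*e2 e3. Recall the cover is two-to-one: with M of trace -1681/707281, both preimages act alike, and the stated e2 e3 sign chooses the sheet.


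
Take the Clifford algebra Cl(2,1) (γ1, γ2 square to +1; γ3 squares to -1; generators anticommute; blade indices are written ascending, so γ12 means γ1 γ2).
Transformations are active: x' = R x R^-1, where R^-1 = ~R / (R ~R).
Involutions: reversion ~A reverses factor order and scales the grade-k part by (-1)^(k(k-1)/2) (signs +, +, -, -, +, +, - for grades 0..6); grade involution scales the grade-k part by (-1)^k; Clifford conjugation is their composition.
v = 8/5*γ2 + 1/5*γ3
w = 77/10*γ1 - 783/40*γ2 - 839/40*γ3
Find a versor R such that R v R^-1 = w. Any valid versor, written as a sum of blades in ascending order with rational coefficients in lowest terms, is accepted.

R = v + w = 77/10*γ1 - 719/40*γ2 - 831/40*γ3 works: the equal norms (63/25) guarantee its sandwich swaps v into w.
Answer: 77/10*γ1 - 719/40*γ2 - 831/40*γ3


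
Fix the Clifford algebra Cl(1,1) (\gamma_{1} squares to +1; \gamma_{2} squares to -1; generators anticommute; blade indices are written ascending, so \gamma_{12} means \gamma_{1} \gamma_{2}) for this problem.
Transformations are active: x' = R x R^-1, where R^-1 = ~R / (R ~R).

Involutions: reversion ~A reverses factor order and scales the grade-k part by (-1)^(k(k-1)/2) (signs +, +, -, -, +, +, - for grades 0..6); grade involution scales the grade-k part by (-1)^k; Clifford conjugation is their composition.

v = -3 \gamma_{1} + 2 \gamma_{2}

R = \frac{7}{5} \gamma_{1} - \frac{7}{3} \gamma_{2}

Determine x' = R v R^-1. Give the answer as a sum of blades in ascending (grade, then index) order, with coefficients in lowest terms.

~R = \frac{7}{5} \gamma_{1} - \frac{7}{3} \gamma_{2}, and R ~R = -\frac{784}{225}, so R^-1 = ~R / (-\frac{784}{225}).
R v = \frac{7}{15} - \frac{21}{5} \gamma_{12}
Answer: \frac{21}{8} \gamma_{1} - \frac{11}{8} \gamma_{2}


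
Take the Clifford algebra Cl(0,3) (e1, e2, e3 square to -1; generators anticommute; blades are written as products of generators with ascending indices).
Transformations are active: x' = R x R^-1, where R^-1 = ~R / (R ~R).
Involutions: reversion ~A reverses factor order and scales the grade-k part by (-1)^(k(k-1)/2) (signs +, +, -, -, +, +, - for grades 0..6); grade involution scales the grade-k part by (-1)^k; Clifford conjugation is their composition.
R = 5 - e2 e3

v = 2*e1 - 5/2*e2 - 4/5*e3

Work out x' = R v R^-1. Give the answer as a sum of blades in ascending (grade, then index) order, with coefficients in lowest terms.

~R = 5 + e2 e3, and R ~R = 26, so R^-1 = ~R / (26).
R v = 10*e1 - 133/10*e2 - 3/2*e3 - 2*e1 e2 e3
Answer: 2*e1 - 34/13*e2 + 29/130*e3


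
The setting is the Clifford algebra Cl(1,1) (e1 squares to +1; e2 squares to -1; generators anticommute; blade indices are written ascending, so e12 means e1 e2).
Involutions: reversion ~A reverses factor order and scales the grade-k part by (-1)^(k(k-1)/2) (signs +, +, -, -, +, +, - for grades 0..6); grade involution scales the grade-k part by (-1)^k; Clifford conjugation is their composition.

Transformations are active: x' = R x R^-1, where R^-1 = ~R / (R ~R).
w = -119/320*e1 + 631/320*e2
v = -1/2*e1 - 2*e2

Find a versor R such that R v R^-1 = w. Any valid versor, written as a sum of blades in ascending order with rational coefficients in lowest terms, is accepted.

Reasoning: v^2 = w^2 = -15/4 since conjugation preserves the quadratic form; R = v + w = -279/320*e1 - 9/320*e2 is then valid when invertible, keeping its own part and reversing (v - w)/2.
Answer: -279/320*e1 - 9/320*e2


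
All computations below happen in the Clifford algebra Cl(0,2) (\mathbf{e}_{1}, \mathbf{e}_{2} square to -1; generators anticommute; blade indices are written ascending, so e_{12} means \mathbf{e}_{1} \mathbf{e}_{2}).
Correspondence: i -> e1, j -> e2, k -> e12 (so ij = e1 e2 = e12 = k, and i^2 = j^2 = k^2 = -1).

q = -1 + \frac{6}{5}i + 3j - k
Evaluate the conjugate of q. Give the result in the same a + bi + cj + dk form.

In blades: q = -1 + \frac{6}{5} e_{1} + 3 e_{2} - e_{12}.
Conjugation here is Clifford conjugation: the scalar is fixed and the grade-1 and grade-2 blades all flip sign, giving -1 - \frac{6}{5} e_{1} - 3 e_{2} + e_{12}; translating back:
Answer: -1 - \frac{6}{5}i - 3j + k


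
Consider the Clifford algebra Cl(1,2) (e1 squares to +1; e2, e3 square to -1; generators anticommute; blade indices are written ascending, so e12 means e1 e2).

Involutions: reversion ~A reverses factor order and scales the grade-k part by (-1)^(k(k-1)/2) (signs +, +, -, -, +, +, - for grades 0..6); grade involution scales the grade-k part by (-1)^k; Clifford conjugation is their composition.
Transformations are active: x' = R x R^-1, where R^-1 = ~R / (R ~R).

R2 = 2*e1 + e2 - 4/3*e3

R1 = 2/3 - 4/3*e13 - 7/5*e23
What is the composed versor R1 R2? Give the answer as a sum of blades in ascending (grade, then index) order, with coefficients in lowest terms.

Distribute over the terms of R1 (each basis-blade product reordered to ascending indices, repeated generators contracted through their squares):
(2/3) R2 = 4/3*e1 + 2/3*e2 - 8/9*e3
(-4/3*e13) R2 = -16/9*e1 + 8/3*e3 + 4/3*e123
(-7/5*e23) R2 = -28/15*e2 - 7/5*e3 - 14/5*e123
Summing the partial products and collecting blades:
Answer: -4/9*e1 - 6/5*e2 + 17/45*e3 - 22/15*e123


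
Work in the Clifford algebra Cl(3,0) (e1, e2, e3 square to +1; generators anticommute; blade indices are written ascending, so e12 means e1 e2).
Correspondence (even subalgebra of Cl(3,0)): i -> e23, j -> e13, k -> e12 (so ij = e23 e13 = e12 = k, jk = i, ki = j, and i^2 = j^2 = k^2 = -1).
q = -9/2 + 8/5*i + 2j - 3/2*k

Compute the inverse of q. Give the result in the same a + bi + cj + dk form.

In blades: q = -9/2 - 3/2*e12 + 2*e13 + 8/5*e23.
With qbar = -9/2 + 3/2*e12 - 2*e13 - 8/5*e23 (scalar fixed, mapped units negated), q qbar = 1453/50 (the sum of squared coefficients), so q^-1 = qbar / (1453/50) = -225/1453 + 75/1453*e12 - 100/1453*e13 - 80/1453*e23; translating back:
Answer: -225/1453 - 80/1453*i - 100/1453*j + 75/1453*k


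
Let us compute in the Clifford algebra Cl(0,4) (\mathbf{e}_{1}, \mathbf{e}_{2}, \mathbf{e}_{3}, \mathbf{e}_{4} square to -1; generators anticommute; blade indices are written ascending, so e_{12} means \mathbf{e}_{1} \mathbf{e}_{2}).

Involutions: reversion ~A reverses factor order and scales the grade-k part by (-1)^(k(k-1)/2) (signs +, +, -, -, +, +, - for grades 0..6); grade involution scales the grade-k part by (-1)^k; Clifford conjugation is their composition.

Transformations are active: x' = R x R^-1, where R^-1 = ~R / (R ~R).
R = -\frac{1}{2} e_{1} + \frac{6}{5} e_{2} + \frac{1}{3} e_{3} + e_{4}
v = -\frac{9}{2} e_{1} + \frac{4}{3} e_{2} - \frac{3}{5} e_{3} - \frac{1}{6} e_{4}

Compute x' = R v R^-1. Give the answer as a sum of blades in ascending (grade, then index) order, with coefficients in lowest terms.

~R = -\frac{1}{2} e_{1} + \frac{6}{5} e_{2} + \frac{1}{3} e_{3} + e_{4}, and R ~R = -\frac{2521}{900}, so R^-1 = ~R / (-\frac{2521}{900}).
R v = -\frac{209}{60} + \frac{71}{15} e_{12} + \frac{9}{5} e_{13} + \frac{55}{12} e_{14} - \frac{262}{225} e_{23} - \frac{23}{15} e_{24} + \frac{49}{90} e_{34}
Answer: \frac{16419}{5042} e_{1} + \frac{12488}{7563} e_{2} + \frac{18013}{12605} e_{3} + \frac{40141}{15126} e_{4}


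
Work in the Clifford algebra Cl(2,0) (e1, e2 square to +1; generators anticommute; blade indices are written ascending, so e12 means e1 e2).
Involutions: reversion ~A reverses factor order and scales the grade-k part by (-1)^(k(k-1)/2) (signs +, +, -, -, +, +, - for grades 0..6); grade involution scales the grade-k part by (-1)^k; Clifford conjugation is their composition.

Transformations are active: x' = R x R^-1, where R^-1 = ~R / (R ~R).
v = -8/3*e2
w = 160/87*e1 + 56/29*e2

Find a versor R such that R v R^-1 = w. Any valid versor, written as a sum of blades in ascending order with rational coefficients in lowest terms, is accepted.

Here q(v) = q(w) = 64/9; the classical choice R = v + w = 160/87*e1 - 64/87*e2 then realises v -> w under the sandwich.
Answer: 160/87*e1 - 64/87*e2


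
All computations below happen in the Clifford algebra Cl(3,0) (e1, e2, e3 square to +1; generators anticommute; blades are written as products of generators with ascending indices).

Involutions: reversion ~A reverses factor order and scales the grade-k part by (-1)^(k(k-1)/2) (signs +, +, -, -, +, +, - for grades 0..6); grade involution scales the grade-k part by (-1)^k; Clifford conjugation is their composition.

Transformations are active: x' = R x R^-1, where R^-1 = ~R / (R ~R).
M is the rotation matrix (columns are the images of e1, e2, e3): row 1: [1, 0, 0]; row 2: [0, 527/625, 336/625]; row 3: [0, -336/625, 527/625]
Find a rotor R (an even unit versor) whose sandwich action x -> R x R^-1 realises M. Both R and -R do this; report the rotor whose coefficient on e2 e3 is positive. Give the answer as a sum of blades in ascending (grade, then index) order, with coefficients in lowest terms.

Method: write R = a + b12*e1 e2 + b13*e1 e3 + b23*e2 e3 with a^2 + b12^2 + b13^2 + b23^2 = 1 (so R^-1 = ~R). Expanding the columns R e_j ~R gives tr M = 4a^2 - 1 and, from the antisymmetric part, M21 - M12 = -4a*b12, M13 - M31 = 4a*b13, M32 - M23 = -4a*b23.
Here tr M = 1679/625, so a^2 = (1 + tr M)/4 = 576/625 and a = ±24/25. Taking a = 24/25: M21 - M12 = 0, M13 - M31 = 0, M32 - M23 = -672/625, giving b12 = 0, b13 = 0, b23 = 7/25, i.e. R = 24/25 + 7/25*e2 e3.
Its e2 e3 coefficient is already positive.
Answer: 24/25 + 7/25*e2 e3. Key observation: the double cover Spin(3) -> SO(3) sends R and -R to the same matrix (trace 1679/625 here), so the stated sign of the e2 e3 coefficient is what selects one sheet.


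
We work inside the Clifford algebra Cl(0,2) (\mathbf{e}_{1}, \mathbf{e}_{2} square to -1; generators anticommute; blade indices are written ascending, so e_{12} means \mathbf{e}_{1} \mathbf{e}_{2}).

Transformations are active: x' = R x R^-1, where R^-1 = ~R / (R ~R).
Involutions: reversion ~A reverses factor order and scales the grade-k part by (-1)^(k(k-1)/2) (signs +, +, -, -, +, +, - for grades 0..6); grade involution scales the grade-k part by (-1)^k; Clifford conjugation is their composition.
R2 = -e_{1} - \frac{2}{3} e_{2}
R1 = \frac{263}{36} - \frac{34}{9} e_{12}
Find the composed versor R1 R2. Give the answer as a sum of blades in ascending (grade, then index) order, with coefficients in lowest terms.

Distribute over the terms of R1 (each basis-blade product reordered to ascending indices, repeated generators contracted through their squares):
(\frac{263}{36}) R2 = -\frac{263}{36} e_{1} - \frac{263}{54} e_{2}
(-\frac{34}{9} e_{12}) R2 = -\frac{68}{27} e_{1} + \frac{34}{9} e_{2}
Summing the partial products and collecting blades:
Answer: -\frac{1061}{108} e_{1} - \frac{59}{54} e_{2}


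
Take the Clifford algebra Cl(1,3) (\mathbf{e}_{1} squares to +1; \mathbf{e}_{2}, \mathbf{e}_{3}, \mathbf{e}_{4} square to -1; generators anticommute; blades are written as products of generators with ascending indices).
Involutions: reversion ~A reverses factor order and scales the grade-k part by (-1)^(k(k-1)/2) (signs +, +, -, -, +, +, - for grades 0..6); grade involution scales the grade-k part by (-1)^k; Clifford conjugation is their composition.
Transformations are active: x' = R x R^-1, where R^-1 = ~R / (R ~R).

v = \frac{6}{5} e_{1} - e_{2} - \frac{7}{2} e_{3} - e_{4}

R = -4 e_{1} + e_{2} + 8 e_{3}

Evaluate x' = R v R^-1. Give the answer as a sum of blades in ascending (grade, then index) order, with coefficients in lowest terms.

~R = -4 e_{1} + e_{2} + 8 e_{3}, and R ~R = -49, so R^-1 = ~R / (-49).
R v = \frac{121}{5} + \frac{14}{5} e_{1} e_{2} + \frac{22}{5} e_{1} e_{3} + 4 e_{1} e_{4} + \frac{9}{2} e_{2} e_{3} - e_{2} e_{4} - 8 e_{3} e_{4}
Answer: \frac{674}{245} e_{1} + \frac{3}{245} e_{2} - \frac{2157}{490} e_{3} + e_{4}


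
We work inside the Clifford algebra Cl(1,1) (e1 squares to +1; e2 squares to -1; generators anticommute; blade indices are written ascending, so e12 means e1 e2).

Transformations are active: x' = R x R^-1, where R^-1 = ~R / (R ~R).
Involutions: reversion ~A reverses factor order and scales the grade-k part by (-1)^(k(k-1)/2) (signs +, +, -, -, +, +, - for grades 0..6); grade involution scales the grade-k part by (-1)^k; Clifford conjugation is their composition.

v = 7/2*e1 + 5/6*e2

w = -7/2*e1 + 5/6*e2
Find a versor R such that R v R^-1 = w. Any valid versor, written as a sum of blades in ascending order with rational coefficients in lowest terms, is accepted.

Construction: equal norms (both 104/9) license R = v + w = 5/3*e2 — nothing changes along that direction, while (v - w)/2 changes sign, so v maps onto w.
Answer: 5/3*e2


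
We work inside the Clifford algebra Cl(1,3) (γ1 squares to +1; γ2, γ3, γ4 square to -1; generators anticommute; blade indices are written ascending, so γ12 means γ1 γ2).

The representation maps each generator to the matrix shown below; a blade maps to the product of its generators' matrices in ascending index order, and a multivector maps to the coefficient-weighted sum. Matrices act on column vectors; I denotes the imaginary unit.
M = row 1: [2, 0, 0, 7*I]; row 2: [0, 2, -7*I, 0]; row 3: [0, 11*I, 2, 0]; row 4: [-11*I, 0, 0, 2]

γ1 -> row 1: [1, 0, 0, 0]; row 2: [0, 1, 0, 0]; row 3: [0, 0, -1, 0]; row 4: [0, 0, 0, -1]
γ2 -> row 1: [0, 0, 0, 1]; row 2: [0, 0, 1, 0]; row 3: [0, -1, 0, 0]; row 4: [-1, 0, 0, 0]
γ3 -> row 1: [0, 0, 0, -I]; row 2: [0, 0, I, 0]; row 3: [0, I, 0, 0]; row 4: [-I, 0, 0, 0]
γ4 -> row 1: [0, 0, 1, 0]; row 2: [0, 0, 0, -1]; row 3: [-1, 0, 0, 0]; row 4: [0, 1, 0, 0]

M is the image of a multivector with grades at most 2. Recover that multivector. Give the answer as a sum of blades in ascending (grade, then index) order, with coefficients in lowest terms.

Method: the blade images are trace-orthogonal — tr(rho(e_A) rho(e_B)^-1) = 4 if A = B and 0 otherwise — and rho(e_A)^-1 = (e_A)^2 * rho(e_A) with (e_A)^2 = +1 or -1, so the coefficient of e_A in the preimage is (e_A)^2 * tr(M rho(e_A))/4.
Nonzero projections over blades of grade <= 2: 1: (1)^2 = +1, tr(M 1) = 8, coefficient 2; γ3: (γ3)^2 = -1, tr(M rho(γ3)) = -8, coefficient 2; γ13: (γ13)^2 = +1, tr(M rho(γ13)) = -36, coefficient -9. Every other blade of grade <= 2 projects to 0.
Answer: 2 + 2*γ3 - 9*γ13


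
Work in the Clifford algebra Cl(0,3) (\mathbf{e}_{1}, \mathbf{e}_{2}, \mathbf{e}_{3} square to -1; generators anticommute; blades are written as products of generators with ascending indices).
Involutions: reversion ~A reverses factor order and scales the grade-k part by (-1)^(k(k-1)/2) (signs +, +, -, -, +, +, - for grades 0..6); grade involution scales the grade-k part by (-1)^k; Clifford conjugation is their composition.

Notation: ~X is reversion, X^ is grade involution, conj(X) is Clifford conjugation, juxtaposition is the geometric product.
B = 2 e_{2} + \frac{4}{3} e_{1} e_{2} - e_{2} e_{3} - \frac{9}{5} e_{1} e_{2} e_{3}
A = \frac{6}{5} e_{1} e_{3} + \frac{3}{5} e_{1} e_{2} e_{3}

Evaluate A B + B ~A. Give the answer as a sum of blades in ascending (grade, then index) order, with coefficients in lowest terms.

first term: -\frac{27}{25} + \frac{3}{5} e_{1} - \frac{54}{25} e_{2} - \frac{4}{5} e_{3} - \frac{6}{5} e_{1} e_{2} + \frac{6}{5} e_{1} e_{3} - \frac{8}{5} e_{2} e_{3} - \frac{12}{5} e_{1} e_{2} e_{3}
second term: \frac{27}{25} - \frac{3}{5} e_{1} + \frac{54}{25} e_{2} + \frac{4}{5} e_{3} - \frac{6}{5} e_{1} e_{2} - \frac{6}{5} e_{1} e_{3} - \frac{8}{5} e_{2} e_{3} + \frac{12}{5} e_{1} e_{2} e_{3}
Answer: -\frac{12}{5} e_{1} e_{2} - \frac{16}{5} e_{2} e_{3}


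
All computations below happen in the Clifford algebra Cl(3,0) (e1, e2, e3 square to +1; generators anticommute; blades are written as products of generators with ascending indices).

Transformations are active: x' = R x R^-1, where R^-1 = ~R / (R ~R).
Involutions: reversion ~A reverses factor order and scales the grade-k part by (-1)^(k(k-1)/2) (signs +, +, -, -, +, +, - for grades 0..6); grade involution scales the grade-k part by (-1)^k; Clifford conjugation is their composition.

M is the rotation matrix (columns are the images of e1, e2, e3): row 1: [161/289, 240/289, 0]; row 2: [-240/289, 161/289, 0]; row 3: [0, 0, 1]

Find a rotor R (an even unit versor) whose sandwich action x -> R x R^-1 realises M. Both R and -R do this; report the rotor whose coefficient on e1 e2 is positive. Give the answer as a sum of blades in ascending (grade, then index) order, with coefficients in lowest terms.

Method: write R = a + b12*e1 e2 + b13*e1 e3 + b23*e2 e3 with a^2 + b12^2 + b13^2 + b23^2 = 1 (so R^-1 = ~R). Expanding the columns R e_j ~R gives tr M = 4a^2 - 1 and, from the antisymmetric part, M21 - M12 = -4a*b12, M13 - M31 = 4a*b13, M32 - M23 = -4a*b23.
Here tr M = 611/289, so a^2 = (1 + tr M)/4 = 225/289 and a = ±15/17. Taking a = 15/17: M21 - M12 = -480/289, M13 - M31 = 0, M32 - M23 = 0, giving b12 = 8/17, b13 = 0, b23 = 0, i.e. R = 15/17 + 8/17*e1 e2.
Its e1 e2 coefficient is already positive.
Answer: 15/17 + 8/17*e1 e2. Uniqueness: Spin(3) -> SO(3) maps R and -R to the same rotation of trace 611/289; fixing the sign of the e1 e2 coefficient removes the ambiguity.


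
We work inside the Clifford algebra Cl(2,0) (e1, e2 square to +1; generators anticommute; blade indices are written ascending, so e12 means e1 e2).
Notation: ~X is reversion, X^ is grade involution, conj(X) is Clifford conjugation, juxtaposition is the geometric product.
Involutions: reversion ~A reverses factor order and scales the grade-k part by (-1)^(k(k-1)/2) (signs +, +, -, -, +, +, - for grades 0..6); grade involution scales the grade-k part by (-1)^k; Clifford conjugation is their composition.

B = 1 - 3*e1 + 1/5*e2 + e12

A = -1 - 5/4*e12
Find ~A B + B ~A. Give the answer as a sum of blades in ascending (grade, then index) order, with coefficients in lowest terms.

first term: -9/4 + 13/4*e1 + 71/20*e2 + 1/4*e12
second term: -9/4 + 11/4*e1 - 79/20*e2 + 1/4*e12
Answer: -9/2 + 6*e1 - 2/5*e2 + 1/2*e12


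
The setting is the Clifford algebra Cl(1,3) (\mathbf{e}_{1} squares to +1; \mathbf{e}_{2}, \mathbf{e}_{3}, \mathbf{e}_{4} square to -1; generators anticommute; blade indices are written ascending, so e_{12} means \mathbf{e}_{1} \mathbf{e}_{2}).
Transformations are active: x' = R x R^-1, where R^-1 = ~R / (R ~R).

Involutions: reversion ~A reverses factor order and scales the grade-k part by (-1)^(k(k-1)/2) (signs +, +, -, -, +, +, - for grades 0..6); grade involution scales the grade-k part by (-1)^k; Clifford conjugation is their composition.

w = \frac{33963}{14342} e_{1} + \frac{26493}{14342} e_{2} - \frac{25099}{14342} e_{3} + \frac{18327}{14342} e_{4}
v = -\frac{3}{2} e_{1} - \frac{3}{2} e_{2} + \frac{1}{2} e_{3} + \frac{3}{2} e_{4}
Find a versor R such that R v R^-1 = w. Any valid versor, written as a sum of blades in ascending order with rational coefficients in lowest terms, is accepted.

Equal squares first: v^2 = w^2 = -\frac{5}{2}. Then v + w = \frac{6225}{7171} e_{1} + \frac{2490}{7171} e_{2} - \frac{8964}{7171} e_{3} + \frac{19920}{7171} e_{4} is a versor taking v to w, provided it is invertible.
Answer: \frac{6225}{7171} e_{1} + \frac{2490}{7171} e_{2} - \frac{8964}{7171} e_{3} + \frac{19920}{7171} e_{4}


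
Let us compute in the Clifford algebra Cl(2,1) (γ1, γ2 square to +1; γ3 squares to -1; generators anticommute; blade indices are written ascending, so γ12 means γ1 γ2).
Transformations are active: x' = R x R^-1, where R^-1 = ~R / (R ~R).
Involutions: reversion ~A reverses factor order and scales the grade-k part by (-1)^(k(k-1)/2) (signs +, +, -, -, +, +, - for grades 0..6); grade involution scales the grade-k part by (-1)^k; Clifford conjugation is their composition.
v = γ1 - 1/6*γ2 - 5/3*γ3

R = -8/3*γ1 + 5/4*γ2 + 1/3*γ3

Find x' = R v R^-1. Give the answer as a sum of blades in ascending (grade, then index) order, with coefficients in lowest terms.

~R = -8/3*γ1 + 5/4*γ2 + 1/3*γ3, and R ~R = 137/16, so R^-1 = ~R / (137/16).
R v = -167/72 - 29/36*γ12 + 37/9*γ13 - 73/36*γ23
Answer: 1645/3699*γ1 - 1259/2466*γ2 + 5497/3699*γ3


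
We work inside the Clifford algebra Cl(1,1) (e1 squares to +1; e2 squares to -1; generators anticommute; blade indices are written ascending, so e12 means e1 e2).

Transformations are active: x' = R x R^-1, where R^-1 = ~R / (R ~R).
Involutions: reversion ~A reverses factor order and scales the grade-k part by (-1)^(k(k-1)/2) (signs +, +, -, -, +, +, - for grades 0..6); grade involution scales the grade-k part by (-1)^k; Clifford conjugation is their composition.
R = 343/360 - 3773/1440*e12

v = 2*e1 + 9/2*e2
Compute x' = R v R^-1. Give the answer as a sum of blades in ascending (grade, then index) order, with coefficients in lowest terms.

~R = 343/360 + 3773/1440*e12, and R ~R = -823543/138240, so R^-1 = ~R / (-823543/138240).
R v = 7889/576*e1 + 343/36*e2
Answer: -134/21*e1 - 317/42*e2


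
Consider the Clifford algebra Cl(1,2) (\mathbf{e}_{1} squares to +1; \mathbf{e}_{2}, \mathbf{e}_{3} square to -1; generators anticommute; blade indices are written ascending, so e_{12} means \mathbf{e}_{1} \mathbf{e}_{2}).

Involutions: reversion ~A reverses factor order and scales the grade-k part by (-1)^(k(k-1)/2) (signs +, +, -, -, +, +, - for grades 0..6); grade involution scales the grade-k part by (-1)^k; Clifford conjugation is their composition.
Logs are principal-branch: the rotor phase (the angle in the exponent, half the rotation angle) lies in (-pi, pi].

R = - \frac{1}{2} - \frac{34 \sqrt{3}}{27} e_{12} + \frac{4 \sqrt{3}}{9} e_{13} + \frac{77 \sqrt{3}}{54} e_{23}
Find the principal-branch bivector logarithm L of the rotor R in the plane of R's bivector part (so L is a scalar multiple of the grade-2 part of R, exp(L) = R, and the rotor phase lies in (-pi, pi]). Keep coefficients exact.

The scalar part of R is - \frac{1}{2}, which fixes the principal-branch rotor phase; the unit plane is then the bivector part divided by the sine of that phase, and L is that plane scaled by the phase.
Concretely: cos(phase) = - \frac{1}{2} gives phase = ±\frac{2 \pi}{3}, and since phase/sin(phase) is even the sign is immaterial: L = (phase/sin(phase)) * <R>_2 = (\frac{4 \sqrt{3} \pi}{9}) * <R>_2.
Answer: - \frac{136 \pi}{81} e_{12} + \frac{16 \pi}{27} e_{13} + \frac{154 \pi}{81} e_{23}


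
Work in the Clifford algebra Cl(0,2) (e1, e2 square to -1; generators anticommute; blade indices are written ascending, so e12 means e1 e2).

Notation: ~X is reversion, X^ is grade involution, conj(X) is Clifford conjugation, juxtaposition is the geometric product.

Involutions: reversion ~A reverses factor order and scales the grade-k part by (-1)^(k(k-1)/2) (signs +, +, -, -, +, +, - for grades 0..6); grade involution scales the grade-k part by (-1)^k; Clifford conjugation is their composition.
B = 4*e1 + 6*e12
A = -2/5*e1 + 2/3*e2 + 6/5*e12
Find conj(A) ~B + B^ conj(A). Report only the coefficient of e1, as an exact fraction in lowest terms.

first term: -44/5 + 4*e1 - 12/5*e2 + 8/3*e12
second term: 44/5 + 4*e1 - 12/5*e2 + 8/3*e12
Answer: 8


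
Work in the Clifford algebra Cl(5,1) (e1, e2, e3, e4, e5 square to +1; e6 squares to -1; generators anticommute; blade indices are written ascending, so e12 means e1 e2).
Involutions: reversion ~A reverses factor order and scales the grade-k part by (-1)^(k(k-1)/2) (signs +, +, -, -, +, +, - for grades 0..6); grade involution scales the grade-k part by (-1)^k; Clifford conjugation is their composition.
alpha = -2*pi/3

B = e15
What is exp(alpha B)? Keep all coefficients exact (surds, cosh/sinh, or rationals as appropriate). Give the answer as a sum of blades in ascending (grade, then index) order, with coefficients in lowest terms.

B^2 = (1)^2*(e15)^2 = 1*(-1) = -1 (a basis 2-blade squares to minus the product of its generators' squares).
B^2 = -1 — since the square is negative, the closed form is circular: l = 1, alpha*l = -2*pi/3, so exp(alpha B) = cos(-2*pi/3) + (sin(-2*pi/3)/1)*B = -1/2 + (-sqrt(3)/2)*B.
Answer: -1/2 - sqrt(3)/2*e15


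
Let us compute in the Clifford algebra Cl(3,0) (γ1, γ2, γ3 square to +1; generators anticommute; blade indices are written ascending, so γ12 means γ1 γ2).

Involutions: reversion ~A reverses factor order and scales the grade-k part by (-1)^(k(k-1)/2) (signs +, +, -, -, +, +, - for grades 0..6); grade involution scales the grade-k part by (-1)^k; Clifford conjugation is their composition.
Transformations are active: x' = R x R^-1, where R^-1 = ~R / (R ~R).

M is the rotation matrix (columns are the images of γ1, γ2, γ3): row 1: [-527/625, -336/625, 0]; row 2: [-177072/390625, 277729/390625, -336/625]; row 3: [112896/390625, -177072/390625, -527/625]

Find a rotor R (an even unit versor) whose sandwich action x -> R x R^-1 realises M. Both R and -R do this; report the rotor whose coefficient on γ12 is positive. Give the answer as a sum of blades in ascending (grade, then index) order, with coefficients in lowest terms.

Method: write R = a + b12*γ12 + b13*γ13 + b23*γ23 with a^2 + b12^2 + b13^2 + b23^2 = 1 (so R^-1 = ~R). Expanding the columns R e_j ~R gives tr M = 4a^2 - 1 and, from the antisymmetric part, M21 - M12 = -4a*b12, M13 - M31 = 4a*b13, M32 - M23 = -4a*b23.
Here tr M = -381021/390625, so a^2 = (1 + tr M)/4 = 2401/390625 and a = ±49/625. Taking a = 49/625: M21 - M12 = 32928/390625, M13 - M31 = -112896/390625, M32 - M23 = 32928/390625, giving b12 = -168/625, b13 = -576/625, b23 = -168/625, i.e. R = 49/625 - 168/625*γ12 - 576/625*γ13 - 168/625*γ23.
Its γ12 coefficient is negative, so report the other preimage -R.
Answer: -49/625 + 168/625*γ12 + 576/625*γ13 + 168/625*γ23. Why the constraint matters: R and -R act identically through the sandwich — M has trace -381021/390625 either way — so only the sign condition on γ12 picks one of the two preimages.


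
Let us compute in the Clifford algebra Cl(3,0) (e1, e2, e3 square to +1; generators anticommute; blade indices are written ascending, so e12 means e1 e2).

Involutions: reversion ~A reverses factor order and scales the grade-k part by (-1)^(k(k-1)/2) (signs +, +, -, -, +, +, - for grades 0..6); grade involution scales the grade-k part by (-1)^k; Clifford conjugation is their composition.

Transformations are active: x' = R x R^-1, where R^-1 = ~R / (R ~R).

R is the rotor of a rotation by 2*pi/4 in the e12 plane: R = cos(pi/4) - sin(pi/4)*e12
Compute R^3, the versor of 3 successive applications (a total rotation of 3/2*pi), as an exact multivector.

Because a rotor carries half the rotation angle, composing 3 copies of this e12-plane rotor multiplies the phase: 3*(pi/4) = 3*pi/4, hence R^3 = cos(3*pi/4) - sin(3*pi/4)*e12.
cos(3*pi/4) = -sqrt(2)/2 and sin(3*pi/4) = sqrt(2)/2, so R^3 = -sqrt(2)/2 - sqrt(2)/2*e12. The net rotation is 3/2*pi; the rotor keeps the half-angle phase exactly.
Answer: -sqrt(2)/2 - sqrt(2)/2*e12


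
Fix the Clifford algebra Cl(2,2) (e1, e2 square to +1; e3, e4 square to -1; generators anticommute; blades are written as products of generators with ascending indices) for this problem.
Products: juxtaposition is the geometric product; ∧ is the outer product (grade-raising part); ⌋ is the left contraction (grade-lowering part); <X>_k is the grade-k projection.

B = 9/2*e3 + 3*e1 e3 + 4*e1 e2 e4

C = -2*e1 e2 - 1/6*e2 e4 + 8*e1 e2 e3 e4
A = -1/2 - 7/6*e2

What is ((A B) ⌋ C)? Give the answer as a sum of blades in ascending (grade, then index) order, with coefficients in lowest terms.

step 1: -9/4*e3 - 3/2*e1 e3 + 14/3*e1 e4 - 21/4*e2 e3 + 7/2*e1 e2 e3 - 2*e1 e2 e4
step 2: 16*e3 + 28*e4 - 42*e1 e4 + 112/3*e2 e3 + 12*e2 e4 + 18*e1 e2 e4
Answer: 16*e3 + 28*e4 - 42*e1 e4 + 112/3*e2 e3 + 12*e2 e4 + 18*e1 e2 e4


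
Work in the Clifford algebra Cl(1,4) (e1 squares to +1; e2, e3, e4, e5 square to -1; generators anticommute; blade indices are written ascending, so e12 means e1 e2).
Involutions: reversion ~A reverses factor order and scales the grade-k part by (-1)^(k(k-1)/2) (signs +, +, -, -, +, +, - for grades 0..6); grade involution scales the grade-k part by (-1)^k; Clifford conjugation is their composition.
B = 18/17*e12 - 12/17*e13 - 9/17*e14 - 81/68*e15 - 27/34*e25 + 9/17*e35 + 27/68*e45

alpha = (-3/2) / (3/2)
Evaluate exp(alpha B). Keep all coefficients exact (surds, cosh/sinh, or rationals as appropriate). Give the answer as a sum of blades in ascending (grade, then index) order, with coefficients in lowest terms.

B^2 term by term: the squares give (18/17)^2*(e12)^2 + (-12/17)^2*(e13)^2 + (-9/17)^2*(e14)^2 + (-81/68)^2*(e15)^2 + (-27/34)^2*(e25)^2 + (9/17)^2*(e35)^2 + (27/68)^2*(e45)^2 = 324/289*(+1) + 144/289*(+1) + 81/289*(+1) + 6561/4624*(+1) + 729/1156*(-1) + 81/289*(-1) + 729/4624*(-1) = 9/4 (each basis 2-blade squares to minus the product of its generators' squares); cross terms between blades sharing an index anticommute and cancel; the commuting (index-disjoint) pairs give grade-4 terms 2*c*c'*(blade product), which cancel blade by blade — e1235: 324/289 - 324/289 = 0; e1245: 243/289 - 243/289 = 0; e1345: -162/289 + 162/289 = 0 — confirming B is simple. So B^2 = 9/4.
B^2 = 9/4 — a positive square means the series sums to a boost: l = 3/2, alpha*l = -3/2, so exp(alpha B) = cosh(-3/2) + (sinh(-3/2)/(3/2))*B = cosh(3/2) + (-2*sinh(3/2)/3)*B.
Answer: cosh(3/2) - 12*sinh(3/2)/17*e12 + 8*sinh(3/2)/17*e13 + 6*sinh(3/2)/17*e14 + 27*sinh(3/2)/34*e15 + 9*sinh(3/2)/17*e25 - 6*sinh(3/2)/17*e35 - 9*sinh(3/2)/34*e45


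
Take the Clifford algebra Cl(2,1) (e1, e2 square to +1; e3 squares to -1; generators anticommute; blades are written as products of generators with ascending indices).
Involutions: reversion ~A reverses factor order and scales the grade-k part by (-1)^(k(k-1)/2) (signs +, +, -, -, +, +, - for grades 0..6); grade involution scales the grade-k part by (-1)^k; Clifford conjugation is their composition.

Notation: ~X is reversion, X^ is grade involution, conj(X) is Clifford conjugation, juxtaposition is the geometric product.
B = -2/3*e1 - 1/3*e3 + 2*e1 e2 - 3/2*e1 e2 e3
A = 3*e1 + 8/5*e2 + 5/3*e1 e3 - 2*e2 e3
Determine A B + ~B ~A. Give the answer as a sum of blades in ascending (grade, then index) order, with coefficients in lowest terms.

first term: -2 + 16/45*e1 + 47/6*e2 + 10/9*e3 + 16/15*e1 e2 + 27/5*e1 e3 - 17/10*e2 e3 + 4/3*e1 e2 e3
second term: -2 + 16/45*e1 + 47/6*e2 + 10/9*e3 - 16/15*e1 e2 - 27/5*e1 e3 + 17/10*e2 e3 - 4/3*e1 e2 e3
Answer: -4 + 32/45*e1 + 47/3*e2 + 20/9*e3


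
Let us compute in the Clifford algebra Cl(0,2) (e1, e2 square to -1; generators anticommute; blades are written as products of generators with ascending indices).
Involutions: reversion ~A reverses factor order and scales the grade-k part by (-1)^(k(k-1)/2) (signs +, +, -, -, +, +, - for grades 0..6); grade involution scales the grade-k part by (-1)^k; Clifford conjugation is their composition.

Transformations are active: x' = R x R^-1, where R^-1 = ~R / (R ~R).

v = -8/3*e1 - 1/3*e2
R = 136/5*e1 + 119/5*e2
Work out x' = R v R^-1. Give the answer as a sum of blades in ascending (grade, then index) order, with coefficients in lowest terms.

~R = 136/5*e1 + 119/5*e2, and R ~R = -32657/25, so R^-1 = ~R / (-32657/25).
R v = 1207/15 + 272/5*e1 e2
Answer: -232/339*e1 - 881/339*e2


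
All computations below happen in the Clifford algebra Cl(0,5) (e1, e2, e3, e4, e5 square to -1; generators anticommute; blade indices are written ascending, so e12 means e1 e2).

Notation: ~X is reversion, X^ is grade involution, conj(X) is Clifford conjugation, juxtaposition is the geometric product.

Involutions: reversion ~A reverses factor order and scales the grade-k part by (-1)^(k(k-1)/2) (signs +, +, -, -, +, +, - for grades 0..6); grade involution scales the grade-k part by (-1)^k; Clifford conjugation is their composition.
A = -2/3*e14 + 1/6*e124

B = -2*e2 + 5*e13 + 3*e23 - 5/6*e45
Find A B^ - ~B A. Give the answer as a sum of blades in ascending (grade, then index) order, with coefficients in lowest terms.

first term: 1/3*e14 - 5/9*e15 + 10/3*e34 + 4/3*e124 + 5/36*e125 - 1/2*e134 + 5/6*e234 - 2*e1234
second term: -1/3*e14 - 5/9*e15 + 10/3*e34 - 4/3*e124 + 5/36*e125 - 1/2*e134 + 5/6*e234 + 2*e1234
Answer: 2/3*e14 + 8/3*e124 - 4*e1234
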